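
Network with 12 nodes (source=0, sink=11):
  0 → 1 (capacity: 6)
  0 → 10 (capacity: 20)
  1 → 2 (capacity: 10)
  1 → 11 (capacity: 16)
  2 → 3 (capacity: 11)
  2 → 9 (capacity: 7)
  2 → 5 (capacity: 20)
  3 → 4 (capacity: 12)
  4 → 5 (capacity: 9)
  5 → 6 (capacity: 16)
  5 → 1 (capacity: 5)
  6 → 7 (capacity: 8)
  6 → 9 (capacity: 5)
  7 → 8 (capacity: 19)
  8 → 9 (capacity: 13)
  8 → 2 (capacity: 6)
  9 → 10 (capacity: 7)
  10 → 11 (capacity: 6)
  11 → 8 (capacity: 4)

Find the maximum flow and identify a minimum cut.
Max flow = 12, Min cut edges: (0,1), (10,11)

Maximum flow: 12
Minimum cut: (0,1), (10,11)
Partition: S = [0, 9, 10], T = [1, 2, 3, 4, 5, 6, 7, 8, 11]

Max-flow min-cut theorem verified: both equal 12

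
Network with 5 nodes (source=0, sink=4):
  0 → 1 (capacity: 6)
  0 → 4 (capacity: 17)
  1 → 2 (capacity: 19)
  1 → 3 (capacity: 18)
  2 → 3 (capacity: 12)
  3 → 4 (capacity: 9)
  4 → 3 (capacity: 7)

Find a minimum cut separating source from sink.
Min cut value = 23, edges: (0,1), (0,4)

Min cut value: 23
Partition: S = [0], T = [1, 2, 3, 4]
Cut edges: (0,1), (0,4)

By max-flow min-cut theorem, max flow = min cut = 23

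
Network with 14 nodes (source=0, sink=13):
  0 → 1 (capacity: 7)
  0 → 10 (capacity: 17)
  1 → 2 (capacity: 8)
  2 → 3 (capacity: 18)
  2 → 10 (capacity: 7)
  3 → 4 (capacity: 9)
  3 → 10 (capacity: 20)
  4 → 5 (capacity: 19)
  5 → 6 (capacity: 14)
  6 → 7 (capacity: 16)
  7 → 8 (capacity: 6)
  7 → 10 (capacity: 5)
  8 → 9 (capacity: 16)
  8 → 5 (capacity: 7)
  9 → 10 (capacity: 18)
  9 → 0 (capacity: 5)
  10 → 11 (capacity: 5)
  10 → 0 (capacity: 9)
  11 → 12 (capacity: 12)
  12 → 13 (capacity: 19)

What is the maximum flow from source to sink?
Maximum flow = 5

Max flow: 5

Flow assignment:
  0 → 1: 7/7
  1 → 2: 7/8
  2 → 10: 7/7
  10 → 11: 5/5
  10 → 0: 2/9
  11 → 12: 5/12
  12 → 13: 5/19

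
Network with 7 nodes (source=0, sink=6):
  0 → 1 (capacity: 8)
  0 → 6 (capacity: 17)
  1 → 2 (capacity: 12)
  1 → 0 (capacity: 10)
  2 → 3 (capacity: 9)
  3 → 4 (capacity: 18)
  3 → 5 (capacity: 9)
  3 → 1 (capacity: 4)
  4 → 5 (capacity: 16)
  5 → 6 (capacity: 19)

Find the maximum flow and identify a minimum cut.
Max flow = 25, Min cut edges: (0,1), (0,6)

Maximum flow: 25
Minimum cut: (0,1), (0,6)
Partition: S = [0], T = [1, 2, 3, 4, 5, 6]

Max-flow min-cut theorem verified: both equal 25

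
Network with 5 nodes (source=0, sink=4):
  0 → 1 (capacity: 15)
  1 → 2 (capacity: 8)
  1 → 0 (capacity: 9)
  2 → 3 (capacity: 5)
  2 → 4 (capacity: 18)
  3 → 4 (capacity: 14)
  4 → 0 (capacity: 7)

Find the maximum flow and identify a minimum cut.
Max flow = 8, Min cut edges: (1,2)

Maximum flow: 8
Minimum cut: (1,2)
Partition: S = [0, 1], T = [2, 3, 4]

Max-flow min-cut theorem verified: both equal 8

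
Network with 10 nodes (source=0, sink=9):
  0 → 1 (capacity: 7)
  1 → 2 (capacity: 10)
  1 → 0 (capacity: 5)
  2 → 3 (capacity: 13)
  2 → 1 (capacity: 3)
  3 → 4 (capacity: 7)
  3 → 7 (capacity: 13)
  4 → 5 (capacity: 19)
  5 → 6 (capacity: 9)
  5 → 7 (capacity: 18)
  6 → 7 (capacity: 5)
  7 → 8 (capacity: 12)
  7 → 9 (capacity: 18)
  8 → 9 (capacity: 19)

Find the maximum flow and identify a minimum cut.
Max flow = 7, Min cut edges: (0,1)

Maximum flow: 7
Minimum cut: (0,1)
Partition: S = [0], T = [1, 2, 3, 4, 5, 6, 7, 8, 9]

Max-flow min-cut theorem verified: both equal 7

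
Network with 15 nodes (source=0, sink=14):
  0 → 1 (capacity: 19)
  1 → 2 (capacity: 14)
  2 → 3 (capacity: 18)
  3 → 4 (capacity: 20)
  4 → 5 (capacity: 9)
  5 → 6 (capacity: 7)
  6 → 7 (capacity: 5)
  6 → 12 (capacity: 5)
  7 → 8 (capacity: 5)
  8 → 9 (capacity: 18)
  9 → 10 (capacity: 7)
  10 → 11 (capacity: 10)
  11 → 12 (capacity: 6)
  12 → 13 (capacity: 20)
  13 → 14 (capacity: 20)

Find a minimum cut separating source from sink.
Min cut value = 7, edges: (5,6)

Min cut value: 7
Partition: S = [0, 1, 2, 3, 4, 5], T = [6, 7, 8, 9, 10, 11, 12, 13, 14]
Cut edges: (5,6)

By max-flow min-cut theorem, max flow = min cut = 7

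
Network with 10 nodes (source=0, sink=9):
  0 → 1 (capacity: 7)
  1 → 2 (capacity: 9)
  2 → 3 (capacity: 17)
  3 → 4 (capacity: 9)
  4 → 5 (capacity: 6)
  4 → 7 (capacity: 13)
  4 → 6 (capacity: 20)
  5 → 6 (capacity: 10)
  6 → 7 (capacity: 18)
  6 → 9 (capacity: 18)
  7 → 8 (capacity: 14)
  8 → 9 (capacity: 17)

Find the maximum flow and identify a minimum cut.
Max flow = 7, Min cut edges: (0,1)

Maximum flow: 7
Minimum cut: (0,1)
Partition: S = [0], T = [1, 2, 3, 4, 5, 6, 7, 8, 9]

Max-flow min-cut theorem verified: both equal 7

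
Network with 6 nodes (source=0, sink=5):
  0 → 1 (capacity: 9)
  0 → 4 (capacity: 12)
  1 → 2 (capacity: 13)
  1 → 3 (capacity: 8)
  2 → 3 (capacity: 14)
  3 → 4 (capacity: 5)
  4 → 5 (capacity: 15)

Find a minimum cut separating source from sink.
Min cut value = 15, edges: (4,5)

Min cut value: 15
Partition: S = [0, 1, 2, 3, 4], T = [5]
Cut edges: (4,5)

By max-flow min-cut theorem, max flow = min cut = 15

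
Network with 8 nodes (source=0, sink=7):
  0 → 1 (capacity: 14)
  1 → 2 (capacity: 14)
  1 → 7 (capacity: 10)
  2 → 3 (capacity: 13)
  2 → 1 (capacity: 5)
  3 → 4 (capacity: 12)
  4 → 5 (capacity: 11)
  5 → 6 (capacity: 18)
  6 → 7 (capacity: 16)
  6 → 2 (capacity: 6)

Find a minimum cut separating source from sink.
Min cut value = 14, edges: (0,1)

Min cut value: 14
Partition: S = [0], T = [1, 2, 3, 4, 5, 6, 7]
Cut edges: (0,1)

By max-flow min-cut theorem, max flow = min cut = 14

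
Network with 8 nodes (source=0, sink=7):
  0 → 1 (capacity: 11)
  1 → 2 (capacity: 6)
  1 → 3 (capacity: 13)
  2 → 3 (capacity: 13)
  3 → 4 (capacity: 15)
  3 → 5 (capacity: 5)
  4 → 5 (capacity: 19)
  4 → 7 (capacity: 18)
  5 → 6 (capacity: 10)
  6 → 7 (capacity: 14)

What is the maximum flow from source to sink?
Maximum flow = 11

Max flow: 11

Flow assignment:
  0 → 1: 11/11
  1 → 3: 11/13
  3 → 4: 11/15
  4 → 7: 11/18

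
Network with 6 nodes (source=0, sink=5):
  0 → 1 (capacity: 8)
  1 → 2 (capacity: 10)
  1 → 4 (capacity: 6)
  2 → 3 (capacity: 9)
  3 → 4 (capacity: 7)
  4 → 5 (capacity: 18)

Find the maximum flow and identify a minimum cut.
Max flow = 8, Min cut edges: (0,1)

Maximum flow: 8
Minimum cut: (0,1)
Partition: S = [0], T = [1, 2, 3, 4, 5]

Max-flow min-cut theorem verified: both equal 8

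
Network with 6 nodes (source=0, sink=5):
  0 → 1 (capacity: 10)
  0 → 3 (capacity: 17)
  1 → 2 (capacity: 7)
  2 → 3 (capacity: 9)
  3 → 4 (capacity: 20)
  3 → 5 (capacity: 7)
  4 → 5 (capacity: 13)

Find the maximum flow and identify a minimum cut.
Max flow = 20, Min cut edges: (3,5), (4,5)

Maximum flow: 20
Minimum cut: (3,5), (4,5)
Partition: S = [0, 1, 2, 3, 4], T = [5]

Max-flow min-cut theorem verified: both equal 20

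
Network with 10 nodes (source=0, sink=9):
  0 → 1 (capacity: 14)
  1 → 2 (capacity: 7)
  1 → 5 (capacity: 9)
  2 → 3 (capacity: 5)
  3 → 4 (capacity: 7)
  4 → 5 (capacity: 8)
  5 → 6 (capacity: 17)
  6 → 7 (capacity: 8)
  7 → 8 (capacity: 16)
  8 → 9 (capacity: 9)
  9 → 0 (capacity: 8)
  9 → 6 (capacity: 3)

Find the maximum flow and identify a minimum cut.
Max flow = 8, Min cut edges: (6,7)

Maximum flow: 8
Minimum cut: (6,7)
Partition: S = [0, 1, 2, 3, 4, 5, 6], T = [7, 8, 9]

Max-flow min-cut theorem verified: both equal 8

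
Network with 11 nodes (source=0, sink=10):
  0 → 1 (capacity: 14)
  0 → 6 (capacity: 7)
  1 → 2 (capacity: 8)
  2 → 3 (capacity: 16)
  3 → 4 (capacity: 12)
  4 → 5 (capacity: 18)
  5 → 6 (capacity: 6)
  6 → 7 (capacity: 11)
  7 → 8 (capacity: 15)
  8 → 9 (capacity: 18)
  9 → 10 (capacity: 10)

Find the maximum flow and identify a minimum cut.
Max flow = 10, Min cut edges: (9,10)

Maximum flow: 10
Minimum cut: (9,10)
Partition: S = [0, 1, 2, 3, 4, 5, 6, 7, 8, 9], T = [10]

Max-flow min-cut theorem verified: both equal 10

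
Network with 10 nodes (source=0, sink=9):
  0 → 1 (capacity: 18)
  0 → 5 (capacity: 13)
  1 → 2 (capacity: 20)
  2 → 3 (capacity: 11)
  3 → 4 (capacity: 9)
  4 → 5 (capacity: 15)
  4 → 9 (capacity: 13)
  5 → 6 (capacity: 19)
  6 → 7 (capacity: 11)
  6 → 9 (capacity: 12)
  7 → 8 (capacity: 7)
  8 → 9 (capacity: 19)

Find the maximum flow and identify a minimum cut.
Max flow = 22, Min cut edges: (0,5), (3,4)

Maximum flow: 22
Minimum cut: (0,5), (3,4)
Partition: S = [0, 1, 2, 3], T = [4, 5, 6, 7, 8, 9]

Max-flow min-cut theorem verified: both equal 22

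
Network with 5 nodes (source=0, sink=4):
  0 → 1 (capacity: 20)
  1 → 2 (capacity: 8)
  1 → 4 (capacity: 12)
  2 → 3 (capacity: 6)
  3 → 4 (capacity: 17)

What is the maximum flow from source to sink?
Maximum flow = 18

Max flow: 18

Flow assignment:
  0 → 1: 18/20
  1 → 2: 6/8
  1 → 4: 12/12
  2 → 3: 6/6
  3 → 4: 6/17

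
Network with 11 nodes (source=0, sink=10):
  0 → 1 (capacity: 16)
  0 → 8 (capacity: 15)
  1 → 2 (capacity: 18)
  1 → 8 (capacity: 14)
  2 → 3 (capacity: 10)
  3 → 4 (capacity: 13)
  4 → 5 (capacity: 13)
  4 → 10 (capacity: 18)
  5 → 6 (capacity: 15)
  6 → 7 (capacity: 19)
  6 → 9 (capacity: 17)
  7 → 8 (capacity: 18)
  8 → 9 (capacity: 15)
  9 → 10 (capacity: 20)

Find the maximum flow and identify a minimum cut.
Max flow = 25, Min cut edges: (2,3), (8,9)

Maximum flow: 25
Minimum cut: (2,3), (8,9)
Partition: S = [0, 1, 2, 7, 8], T = [3, 4, 5, 6, 9, 10]

Max-flow min-cut theorem verified: both equal 25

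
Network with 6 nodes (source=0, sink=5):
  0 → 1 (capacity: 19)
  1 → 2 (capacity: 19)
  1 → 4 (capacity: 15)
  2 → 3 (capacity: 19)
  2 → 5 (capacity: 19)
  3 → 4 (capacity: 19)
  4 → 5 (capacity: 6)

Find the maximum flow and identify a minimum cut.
Max flow = 19, Min cut edges: (0,1)

Maximum flow: 19
Minimum cut: (0,1)
Partition: S = [0], T = [1, 2, 3, 4, 5]

Max-flow min-cut theorem verified: both equal 19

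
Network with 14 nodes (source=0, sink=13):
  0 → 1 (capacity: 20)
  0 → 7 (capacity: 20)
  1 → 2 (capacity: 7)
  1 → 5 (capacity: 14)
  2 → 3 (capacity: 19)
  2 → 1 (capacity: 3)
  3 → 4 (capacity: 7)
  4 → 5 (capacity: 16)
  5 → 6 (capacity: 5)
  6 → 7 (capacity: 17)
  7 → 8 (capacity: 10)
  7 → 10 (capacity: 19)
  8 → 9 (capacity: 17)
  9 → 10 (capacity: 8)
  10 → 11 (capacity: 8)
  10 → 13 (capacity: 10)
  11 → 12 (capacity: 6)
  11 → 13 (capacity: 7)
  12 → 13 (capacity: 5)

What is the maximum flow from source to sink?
Maximum flow = 18

Max flow: 18

Flow assignment:
  0 → 1: 5/20
  0 → 7: 13/20
  1 → 2: 5/7
  2 → 3: 5/19
  3 → 4: 5/7
  4 → 5: 5/16
  5 → 6: 5/5
  6 → 7: 5/17
  7 → 10: 18/19
  10 → 11: 8/8
  10 → 13: 10/10
  11 → 12: 1/6
  11 → 13: 7/7
  12 → 13: 1/5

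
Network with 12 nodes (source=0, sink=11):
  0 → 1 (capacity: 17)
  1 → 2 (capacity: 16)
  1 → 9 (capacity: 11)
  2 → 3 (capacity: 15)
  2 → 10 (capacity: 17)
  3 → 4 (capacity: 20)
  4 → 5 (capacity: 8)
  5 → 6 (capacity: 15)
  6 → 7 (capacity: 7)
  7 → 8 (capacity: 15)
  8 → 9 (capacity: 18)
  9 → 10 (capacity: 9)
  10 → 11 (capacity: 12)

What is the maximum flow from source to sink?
Maximum flow = 12

Max flow: 12

Flow assignment:
  0 → 1: 12/17
  1 → 2: 11/16
  1 → 9: 1/11
  2 → 10: 11/17
  9 → 10: 1/9
  10 → 11: 12/12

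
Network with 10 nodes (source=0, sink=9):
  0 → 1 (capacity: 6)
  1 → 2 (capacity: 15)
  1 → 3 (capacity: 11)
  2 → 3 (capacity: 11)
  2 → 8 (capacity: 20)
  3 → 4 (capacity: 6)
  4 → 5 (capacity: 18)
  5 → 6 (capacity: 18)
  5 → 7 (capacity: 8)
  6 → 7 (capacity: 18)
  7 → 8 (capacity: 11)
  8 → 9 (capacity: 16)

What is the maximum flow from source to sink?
Maximum flow = 6

Max flow: 6

Flow assignment:
  0 → 1: 6/6
  1 → 2: 6/15
  2 → 8: 6/20
  8 → 9: 6/16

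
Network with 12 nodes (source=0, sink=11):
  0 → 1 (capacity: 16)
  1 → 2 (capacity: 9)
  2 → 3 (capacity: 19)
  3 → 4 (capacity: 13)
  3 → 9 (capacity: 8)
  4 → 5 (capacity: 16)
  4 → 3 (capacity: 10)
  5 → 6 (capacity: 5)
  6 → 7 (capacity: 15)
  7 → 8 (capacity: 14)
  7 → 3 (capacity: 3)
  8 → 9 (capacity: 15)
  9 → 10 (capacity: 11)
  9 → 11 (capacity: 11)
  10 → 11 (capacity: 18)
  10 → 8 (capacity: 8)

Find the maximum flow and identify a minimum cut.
Max flow = 9, Min cut edges: (1,2)

Maximum flow: 9
Minimum cut: (1,2)
Partition: S = [0, 1], T = [2, 3, 4, 5, 6, 7, 8, 9, 10, 11]

Max-flow min-cut theorem verified: both equal 9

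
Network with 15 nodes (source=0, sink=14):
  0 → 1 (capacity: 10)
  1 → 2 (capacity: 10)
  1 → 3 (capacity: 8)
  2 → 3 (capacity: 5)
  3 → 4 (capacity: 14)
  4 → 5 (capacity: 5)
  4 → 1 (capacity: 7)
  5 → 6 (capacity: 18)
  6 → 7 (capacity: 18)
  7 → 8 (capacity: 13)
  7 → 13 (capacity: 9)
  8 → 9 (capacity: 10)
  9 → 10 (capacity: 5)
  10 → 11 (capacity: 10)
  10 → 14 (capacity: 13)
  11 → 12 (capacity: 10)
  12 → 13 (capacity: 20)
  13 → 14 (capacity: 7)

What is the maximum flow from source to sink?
Maximum flow = 5

Max flow: 5

Flow assignment:
  0 → 1: 5/10
  1 → 2: 2/10
  1 → 3: 3/8
  2 → 3: 2/5
  3 → 4: 5/14
  4 → 5: 5/5
  5 → 6: 5/18
  6 → 7: 5/18
  7 → 13: 5/9
  13 → 14: 5/7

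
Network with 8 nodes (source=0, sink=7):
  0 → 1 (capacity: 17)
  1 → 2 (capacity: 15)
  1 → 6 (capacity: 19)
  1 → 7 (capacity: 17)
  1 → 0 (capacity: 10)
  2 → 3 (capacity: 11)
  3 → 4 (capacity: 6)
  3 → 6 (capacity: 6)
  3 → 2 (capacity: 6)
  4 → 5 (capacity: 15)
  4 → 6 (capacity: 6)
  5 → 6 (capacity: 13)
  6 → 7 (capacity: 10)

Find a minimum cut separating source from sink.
Min cut value = 17, edges: (0,1)

Min cut value: 17
Partition: S = [0], T = [1, 2, 3, 4, 5, 6, 7]
Cut edges: (0,1)

By max-flow min-cut theorem, max flow = min cut = 17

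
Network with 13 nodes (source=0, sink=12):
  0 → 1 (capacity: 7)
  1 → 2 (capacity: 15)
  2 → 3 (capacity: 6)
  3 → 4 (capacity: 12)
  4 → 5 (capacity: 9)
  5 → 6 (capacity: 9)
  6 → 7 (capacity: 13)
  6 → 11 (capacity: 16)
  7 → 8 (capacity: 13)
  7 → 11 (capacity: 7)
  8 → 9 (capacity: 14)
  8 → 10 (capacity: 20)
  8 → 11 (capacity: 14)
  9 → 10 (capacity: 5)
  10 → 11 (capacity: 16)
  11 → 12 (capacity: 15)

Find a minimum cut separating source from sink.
Min cut value = 6, edges: (2,3)

Min cut value: 6
Partition: S = [0, 1, 2], T = [3, 4, 5, 6, 7, 8, 9, 10, 11, 12]
Cut edges: (2,3)

By max-flow min-cut theorem, max flow = min cut = 6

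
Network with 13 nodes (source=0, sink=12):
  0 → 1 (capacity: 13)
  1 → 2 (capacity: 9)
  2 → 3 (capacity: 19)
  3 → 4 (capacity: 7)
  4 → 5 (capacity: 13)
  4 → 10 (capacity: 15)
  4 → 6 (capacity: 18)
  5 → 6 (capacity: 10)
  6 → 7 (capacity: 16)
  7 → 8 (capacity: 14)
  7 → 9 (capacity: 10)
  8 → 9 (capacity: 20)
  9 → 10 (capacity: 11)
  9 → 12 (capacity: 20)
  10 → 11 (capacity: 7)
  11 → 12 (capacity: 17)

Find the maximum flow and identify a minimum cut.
Max flow = 7, Min cut edges: (3,4)

Maximum flow: 7
Minimum cut: (3,4)
Partition: S = [0, 1, 2, 3], T = [4, 5, 6, 7, 8, 9, 10, 11, 12]

Max-flow min-cut theorem verified: both equal 7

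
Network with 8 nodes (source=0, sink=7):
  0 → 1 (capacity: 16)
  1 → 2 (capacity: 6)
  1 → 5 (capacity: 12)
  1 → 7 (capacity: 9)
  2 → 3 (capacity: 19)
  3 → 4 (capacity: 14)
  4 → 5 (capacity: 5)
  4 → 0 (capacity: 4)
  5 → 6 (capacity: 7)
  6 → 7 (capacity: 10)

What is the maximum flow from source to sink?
Maximum flow = 16

Max flow: 16

Flow assignment:
  0 → 1: 16/16
  1 → 5: 7/12
  1 → 7: 9/9
  5 → 6: 7/7
  6 → 7: 7/10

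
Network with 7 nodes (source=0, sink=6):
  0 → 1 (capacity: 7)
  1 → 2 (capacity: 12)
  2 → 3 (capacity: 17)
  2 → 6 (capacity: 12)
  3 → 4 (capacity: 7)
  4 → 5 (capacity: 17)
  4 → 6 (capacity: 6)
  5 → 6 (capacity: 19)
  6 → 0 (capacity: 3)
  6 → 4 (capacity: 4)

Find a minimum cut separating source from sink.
Min cut value = 7, edges: (0,1)

Min cut value: 7
Partition: S = [0], T = [1, 2, 3, 4, 5, 6]
Cut edges: (0,1)

By max-flow min-cut theorem, max flow = min cut = 7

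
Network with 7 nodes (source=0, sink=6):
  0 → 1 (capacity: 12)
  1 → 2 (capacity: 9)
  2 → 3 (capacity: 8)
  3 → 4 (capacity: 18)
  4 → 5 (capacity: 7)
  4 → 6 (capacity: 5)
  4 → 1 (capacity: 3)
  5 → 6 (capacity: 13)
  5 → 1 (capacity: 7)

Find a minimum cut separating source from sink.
Min cut value = 8, edges: (2,3)

Min cut value: 8
Partition: S = [0, 1, 2], T = [3, 4, 5, 6]
Cut edges: (2,3)

By max-flow min-cut theorem, max flow = min cut = 8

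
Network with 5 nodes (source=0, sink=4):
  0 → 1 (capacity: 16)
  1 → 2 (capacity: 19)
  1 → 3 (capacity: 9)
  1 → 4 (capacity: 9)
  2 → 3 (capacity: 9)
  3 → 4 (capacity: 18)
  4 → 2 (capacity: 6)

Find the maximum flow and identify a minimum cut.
Max flow = 16, Min cut edges: (0,1)

Maximum flow: 16
Minimum cut: (0,1)
Partition: S = [0], T = [1, 2, 3, 4]

Max-flow min-cut theorem verified: both equal 16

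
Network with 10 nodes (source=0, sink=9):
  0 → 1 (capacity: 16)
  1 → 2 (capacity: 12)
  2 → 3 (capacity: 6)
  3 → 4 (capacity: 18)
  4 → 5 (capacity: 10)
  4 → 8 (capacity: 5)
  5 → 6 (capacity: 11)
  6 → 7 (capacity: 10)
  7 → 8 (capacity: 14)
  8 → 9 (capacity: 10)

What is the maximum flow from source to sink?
Maximum flow = 6

Max flow: 6

Flow assignment:
  0 → 1: 6/16
  1 → 2: 6/12
  2 → 3: 6/6
  3 → 4: 6/18
  4 → 5: 1/10
  4 → 8: 5/5
  5 → 6: 1/11
  6 → 7: 1/10
  7 → 8: 1/14
  8 → 9: 6/10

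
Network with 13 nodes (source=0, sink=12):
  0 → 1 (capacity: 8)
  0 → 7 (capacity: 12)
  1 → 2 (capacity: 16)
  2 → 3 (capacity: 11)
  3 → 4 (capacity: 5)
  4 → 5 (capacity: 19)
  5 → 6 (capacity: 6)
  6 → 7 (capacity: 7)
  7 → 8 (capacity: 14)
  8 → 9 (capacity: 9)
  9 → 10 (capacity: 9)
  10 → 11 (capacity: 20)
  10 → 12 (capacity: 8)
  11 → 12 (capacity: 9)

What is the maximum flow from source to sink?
Maximum flow = 9

Max flow: 9

Flow assignment:
  0 → 1: 5/8
  0 → 7: 4/12
  1 → 2: 5/16
  2 → 3: 5/11
  3 → 4: 5/5
  4 → 5: 5/19
  5 → 6: 5/6
  6 → 7: 5/7
  7 → 8: 9/14
  8 → 9: 9/9
  9 → 10: 9/9
  10 → 11: 1/20
  10 → 12: 8/8
  11 → 12: 1/9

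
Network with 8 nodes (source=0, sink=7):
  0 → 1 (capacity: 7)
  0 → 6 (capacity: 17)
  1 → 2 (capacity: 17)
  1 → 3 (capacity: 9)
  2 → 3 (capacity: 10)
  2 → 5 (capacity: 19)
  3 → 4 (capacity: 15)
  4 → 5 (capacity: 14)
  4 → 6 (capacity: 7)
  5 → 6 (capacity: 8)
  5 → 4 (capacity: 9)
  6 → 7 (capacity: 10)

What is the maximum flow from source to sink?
Maximum flow = 10

Max flow: 10

Flow assignment:
  0 → 1: 7/7
  0 → 6: 3/17
  1 → 2: 7/17
  2 → 5: 7/19
  5 → 6: 7/8
  6 → 7: 10/10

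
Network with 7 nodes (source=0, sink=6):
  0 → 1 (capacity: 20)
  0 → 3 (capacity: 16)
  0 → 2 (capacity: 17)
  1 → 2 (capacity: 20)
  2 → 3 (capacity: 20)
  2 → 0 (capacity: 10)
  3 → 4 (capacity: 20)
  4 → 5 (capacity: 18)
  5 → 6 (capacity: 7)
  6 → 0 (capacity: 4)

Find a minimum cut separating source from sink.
Min cut value = 7, edges: (5,6)

Min cut value: 7
Partition: S = [0, 1, 2, 3, 4, 5], T = [6]
Cut edges: (5,6)

By max-flow min-cut theorem, max flow = min cut = 7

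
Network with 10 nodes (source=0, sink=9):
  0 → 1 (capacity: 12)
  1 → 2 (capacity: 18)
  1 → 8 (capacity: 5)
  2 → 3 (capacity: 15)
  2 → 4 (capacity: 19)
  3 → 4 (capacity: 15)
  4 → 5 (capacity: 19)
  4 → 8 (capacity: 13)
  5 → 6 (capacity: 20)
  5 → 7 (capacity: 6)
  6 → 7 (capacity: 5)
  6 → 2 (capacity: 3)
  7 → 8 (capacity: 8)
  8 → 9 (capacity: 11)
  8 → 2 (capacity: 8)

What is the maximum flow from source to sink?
Maximum flow = 11

Max flow: 11

Flow assignment:
  0 → 1: 11/12
  1 → 2: 7/18
  1 → 8: 4/5
  2 → 4: 7/19
  4 → 8: 7/13
  8 → 9: 11/11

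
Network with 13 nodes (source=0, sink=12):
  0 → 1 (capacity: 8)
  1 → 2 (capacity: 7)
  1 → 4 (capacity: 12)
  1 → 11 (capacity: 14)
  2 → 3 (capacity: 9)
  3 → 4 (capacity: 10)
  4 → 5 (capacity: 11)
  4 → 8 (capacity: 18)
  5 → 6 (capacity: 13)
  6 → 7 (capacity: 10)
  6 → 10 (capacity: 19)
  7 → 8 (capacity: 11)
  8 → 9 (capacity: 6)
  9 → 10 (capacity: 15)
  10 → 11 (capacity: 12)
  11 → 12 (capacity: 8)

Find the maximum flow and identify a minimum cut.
Max flow = 8, Min cut edges: (11,12)

Maximum flow: 8
Minimum cut: (11,12)
Partition: S = [0, 1, 2, 3, 4, 5, 6, 7, 8, 9, 10, 11], T = [12]

Max-flow min-cut theorem verified: both equal 8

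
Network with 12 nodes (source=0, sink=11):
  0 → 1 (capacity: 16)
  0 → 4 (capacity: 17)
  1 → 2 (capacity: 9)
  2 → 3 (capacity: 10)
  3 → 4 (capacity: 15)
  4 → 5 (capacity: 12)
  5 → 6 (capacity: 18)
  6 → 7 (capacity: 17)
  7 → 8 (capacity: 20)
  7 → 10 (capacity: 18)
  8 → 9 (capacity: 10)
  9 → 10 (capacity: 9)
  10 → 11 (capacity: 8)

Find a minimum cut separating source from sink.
Min cut value = 8, edges: (10,11)

Min cut value: 8
Partition: S = [0, 1, 2, 3, 4, 5, 6, 7, 8, 9, 10], T = [11]
Cut edges: (10,11)

By max-flow min-cut theorem, max flow = min cut = 8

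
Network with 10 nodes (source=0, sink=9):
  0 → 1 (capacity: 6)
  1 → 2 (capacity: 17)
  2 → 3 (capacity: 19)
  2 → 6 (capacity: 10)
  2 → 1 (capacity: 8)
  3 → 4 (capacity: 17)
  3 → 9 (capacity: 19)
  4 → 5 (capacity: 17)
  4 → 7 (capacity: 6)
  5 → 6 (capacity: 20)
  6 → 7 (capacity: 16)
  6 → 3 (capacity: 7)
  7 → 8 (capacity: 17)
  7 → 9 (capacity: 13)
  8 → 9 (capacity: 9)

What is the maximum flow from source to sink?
Maximum flow = 6

Max flow: 6

Flow assignment:
  0 → 1: 6/6
  1 → 2: 6/17
  2 → 3: 6/19
  3 → 9: 6/19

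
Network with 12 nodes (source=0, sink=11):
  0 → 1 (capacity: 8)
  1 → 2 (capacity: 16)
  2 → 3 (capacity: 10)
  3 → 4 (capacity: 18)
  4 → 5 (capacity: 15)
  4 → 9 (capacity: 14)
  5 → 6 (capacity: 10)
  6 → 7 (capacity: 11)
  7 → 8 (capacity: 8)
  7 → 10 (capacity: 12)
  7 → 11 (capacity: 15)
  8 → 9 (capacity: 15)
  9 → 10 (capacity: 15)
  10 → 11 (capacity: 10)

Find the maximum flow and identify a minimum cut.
Max flow = 8, Min cut edges: (0,1)

Maximum flow: 8
Minimum cut: (0,1)
Partition: S = [0], T = [1, 2, 3, 4, 5, 6, 7, 8, 9, 10, 11]

Max-flow min-cut theorem verified: both equal 8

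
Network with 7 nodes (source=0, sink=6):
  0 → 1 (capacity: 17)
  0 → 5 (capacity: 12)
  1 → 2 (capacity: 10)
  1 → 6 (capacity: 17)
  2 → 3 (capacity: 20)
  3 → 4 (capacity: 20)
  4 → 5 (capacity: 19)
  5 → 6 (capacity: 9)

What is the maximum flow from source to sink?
Maximum flow = 26

Max flow: 26

Flow assignment:
  0 → 1: 17/17
  0 → 5: 9/12
  1 → 6: 17/17
  5 → 6: 9/9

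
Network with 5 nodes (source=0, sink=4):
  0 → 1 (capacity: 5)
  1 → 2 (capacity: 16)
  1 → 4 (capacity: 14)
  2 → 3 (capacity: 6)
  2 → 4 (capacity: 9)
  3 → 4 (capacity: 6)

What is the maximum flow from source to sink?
Maximum flow = 5

Max flow: 5

Flow assignment:
  0 → 1: 5/5
  1 → 4: 5/14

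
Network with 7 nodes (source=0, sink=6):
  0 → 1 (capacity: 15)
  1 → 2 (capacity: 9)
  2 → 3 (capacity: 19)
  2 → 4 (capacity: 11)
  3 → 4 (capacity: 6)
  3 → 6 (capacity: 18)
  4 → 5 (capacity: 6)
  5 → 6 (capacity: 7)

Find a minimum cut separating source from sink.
Min cut value = 9, edges: (1,2)

Min cut value: 9
Partition: S = [0, 1], T = [2, 3, 4, 5, 6]
Cut edges: (1,2)

By max-flow min-cut theorem, max flow = min cut = 9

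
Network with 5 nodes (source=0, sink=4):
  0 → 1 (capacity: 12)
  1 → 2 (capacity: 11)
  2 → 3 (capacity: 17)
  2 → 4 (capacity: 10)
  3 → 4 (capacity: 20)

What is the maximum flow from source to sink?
Maximum flow = 11

Max flow: 11

Flow assignment:
  0 → 1: 11/12
  1 → 2: 11/11
  2 → 3: 1/17
  2 → 4: 10/10
  3 → 4: 1/20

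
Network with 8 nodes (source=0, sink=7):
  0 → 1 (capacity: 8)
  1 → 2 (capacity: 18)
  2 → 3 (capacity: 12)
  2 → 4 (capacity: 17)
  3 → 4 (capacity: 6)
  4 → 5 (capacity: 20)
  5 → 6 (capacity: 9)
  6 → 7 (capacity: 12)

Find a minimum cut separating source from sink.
Min cut value = 8, edges: (0,1)

Min cut value: 8
Partition: S = [0], T = [1, 2, 3, 4, 5, 6, 7]
Cut edges: (0,1)

By max-flow min-cut theorem, max flow = min cut = 8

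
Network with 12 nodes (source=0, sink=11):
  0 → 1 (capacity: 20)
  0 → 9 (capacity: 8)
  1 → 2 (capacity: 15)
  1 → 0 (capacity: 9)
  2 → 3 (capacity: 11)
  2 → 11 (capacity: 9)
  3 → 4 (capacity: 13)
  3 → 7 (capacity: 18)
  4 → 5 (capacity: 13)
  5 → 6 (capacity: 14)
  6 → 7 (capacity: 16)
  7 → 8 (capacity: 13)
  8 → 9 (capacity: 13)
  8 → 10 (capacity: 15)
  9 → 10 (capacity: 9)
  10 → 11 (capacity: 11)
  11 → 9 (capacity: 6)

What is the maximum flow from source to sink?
Maximum flow = 20

Max flow: 20

Flow assignment:
  0 → 1: 15/20
  0 → 9: 5/8
  1 → 2: 15/15
  2 → 3: 6/11
  2 → 11: 9/9
  3 → 7: 6/18
  7 → 8: 6/13
  8 → 9: 3/13
  8 → 10: 3/15
  9 → 10: 8/9
  10 → 11: 11/11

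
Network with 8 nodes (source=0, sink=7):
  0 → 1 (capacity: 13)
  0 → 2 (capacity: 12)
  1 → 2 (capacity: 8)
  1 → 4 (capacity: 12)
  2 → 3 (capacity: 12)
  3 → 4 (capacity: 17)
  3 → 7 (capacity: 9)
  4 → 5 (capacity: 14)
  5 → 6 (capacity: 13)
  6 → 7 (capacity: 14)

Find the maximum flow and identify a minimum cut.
Max flow = 22, Min cut edges: (3,7), (5,6)

Maximum flow: 22
Minimum cut: (3,7), (5,6)
Partition: S = [0, 1, 2, 3, 4, 5], T = [6, 7]

Max-flow min-cut theorem verified: both equal 22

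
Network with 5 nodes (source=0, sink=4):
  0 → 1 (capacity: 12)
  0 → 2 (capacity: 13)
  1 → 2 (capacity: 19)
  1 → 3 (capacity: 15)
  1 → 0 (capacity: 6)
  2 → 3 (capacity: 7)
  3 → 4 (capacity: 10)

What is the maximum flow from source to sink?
Maximum flow = 10

Max flow: 10

Flow assignment:
  0 → 1: 3/12
  0 → 2: 7/13
  1 → 3: 3/15
  2 → 3: 7/7
  3 → 4: 10/10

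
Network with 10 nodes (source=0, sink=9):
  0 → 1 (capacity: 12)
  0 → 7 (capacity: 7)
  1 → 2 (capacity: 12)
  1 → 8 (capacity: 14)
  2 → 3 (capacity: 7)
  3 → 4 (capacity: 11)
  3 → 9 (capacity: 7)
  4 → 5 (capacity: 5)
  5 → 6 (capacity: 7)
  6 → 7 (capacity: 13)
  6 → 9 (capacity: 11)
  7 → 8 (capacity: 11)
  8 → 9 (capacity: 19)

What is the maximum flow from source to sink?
Maximum flow = 19

Max flow: 19

Flow assignment:
  0 → 1: 12/12
  0 → 7: 7/7
  1 → 8: 12/14
  7 → 8: 7/11
  8 → 9: 19/19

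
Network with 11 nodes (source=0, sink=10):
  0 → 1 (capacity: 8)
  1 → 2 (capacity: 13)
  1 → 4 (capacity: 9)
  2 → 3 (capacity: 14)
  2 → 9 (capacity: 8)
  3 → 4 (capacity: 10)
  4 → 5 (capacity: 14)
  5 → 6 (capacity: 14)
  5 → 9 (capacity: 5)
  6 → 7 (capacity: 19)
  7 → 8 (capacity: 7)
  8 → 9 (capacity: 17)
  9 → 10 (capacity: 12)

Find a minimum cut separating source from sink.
Min cut value = 8, edges: (0,1)

Min cut value: 8
Partition: S = [0], T = [1, 2, 3, 4, 5, 6, 7, 8, 9, 10]
Cut edges: (0,1)

By max-flow min-cut theorem, max flow = min cut = 8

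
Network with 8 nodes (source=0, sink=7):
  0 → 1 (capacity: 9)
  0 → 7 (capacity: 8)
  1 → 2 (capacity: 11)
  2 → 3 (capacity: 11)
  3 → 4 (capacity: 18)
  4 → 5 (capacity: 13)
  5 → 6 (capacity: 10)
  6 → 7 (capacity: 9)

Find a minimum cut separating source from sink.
Min cut value = 17, edges: (0,7), (6,7)

Min cut value: 17
Partition: S = [0, 1, 2, 3, 4, 5, 6], T = [7]
Cut edges: (0,7), (6,7)

By max-flow min-cut theorem, max flow = min cut = 17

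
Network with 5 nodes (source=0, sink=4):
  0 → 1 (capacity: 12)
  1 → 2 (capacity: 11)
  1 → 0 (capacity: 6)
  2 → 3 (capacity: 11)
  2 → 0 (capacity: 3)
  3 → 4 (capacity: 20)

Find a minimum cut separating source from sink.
Min cut value = 11, edges: (2,3)

Min cut value: 11
Partition: S = [0, 1, 2], T = [3, 4]
Cut edges: (2,3)

By max-flow min-cut theorem, max flow = min cut = 11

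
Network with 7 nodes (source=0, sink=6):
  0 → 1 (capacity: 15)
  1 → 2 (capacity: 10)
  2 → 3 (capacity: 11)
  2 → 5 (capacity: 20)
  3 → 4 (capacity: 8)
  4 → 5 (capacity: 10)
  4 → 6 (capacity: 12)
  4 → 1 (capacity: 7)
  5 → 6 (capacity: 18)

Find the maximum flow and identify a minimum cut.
Max flow = 10, Min cut edges: (1,2)

Maximum flow: 10
Minimum cut: (1,2)
Partition: S = [0, 1], T = [2, 3, 4, 5, 6]

Max-flow min-cut theorem verified: both equal 10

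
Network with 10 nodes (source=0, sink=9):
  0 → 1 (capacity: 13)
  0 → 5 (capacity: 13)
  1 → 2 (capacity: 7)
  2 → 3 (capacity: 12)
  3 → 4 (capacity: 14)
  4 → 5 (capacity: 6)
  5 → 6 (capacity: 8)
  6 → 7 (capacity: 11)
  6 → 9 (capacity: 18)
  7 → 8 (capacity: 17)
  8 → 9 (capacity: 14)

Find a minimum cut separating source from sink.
Min cut value = 8, edges: (5,6)

Min cut value: 8
Partition: S = [0, 1, 2, 3, 4, 5], T = [6, 7, 8, 9]
Cut edges: (5,6)

By max-flow min-cut theorem, max flow = min cut = 8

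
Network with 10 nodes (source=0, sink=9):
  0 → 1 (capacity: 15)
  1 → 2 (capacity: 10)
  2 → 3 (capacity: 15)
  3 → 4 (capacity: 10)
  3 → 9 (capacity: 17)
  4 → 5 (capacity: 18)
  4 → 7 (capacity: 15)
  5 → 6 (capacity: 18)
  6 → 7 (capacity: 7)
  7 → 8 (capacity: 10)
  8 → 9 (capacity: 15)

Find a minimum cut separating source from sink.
Min cut value = 10, edges: (1,2)

Min cut value: 10
Partition: S = [0, 1], T = [2, 3, 4, 5, 6, 7, 8, 9]
Cut edges: (1,2)

By max-flow min-cut theorem, max flow = min cut = 10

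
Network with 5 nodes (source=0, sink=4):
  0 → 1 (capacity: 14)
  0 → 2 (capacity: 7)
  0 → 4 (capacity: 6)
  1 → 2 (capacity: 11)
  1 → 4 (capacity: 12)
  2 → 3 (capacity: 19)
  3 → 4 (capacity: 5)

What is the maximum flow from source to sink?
Maximum flow = 23

Max flow: 23

Flow assignment:
  0 → 1: 14/14
  0 → 2: 3/7
  0 → 4: 6/6
  1 → 2: 2/11
  1 → 4: 12/12
  2 → 3: 5/19
  3 → 4: 5/5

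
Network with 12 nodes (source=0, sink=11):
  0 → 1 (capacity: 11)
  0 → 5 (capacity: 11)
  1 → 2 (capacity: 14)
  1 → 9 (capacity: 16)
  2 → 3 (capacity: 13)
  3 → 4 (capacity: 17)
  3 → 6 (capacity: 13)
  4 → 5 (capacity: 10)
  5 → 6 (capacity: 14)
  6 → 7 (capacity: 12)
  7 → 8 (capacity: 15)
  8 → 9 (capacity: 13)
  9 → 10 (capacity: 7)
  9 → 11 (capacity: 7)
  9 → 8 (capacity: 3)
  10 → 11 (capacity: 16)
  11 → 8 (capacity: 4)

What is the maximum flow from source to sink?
Maximum flow = 14

Max flow: 14

Flow assignment:
  0 → 1: 11/11
  0 → 5: 3/11
  1 → 9: 11/16
  5 → 6: 3/14
  6 → 7: 3/12
  7 → 8: 3/15
  8 → 9: 3/13
  9 → 10: 7/7
  9 → 11: 7/7
  10 → 11: 7/16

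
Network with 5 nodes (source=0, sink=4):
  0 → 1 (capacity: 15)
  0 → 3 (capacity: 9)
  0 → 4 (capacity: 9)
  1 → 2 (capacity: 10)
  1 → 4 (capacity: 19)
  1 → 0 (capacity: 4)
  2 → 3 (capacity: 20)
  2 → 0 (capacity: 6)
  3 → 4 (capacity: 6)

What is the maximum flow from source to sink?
Maximum flow = 30

Max flow: 30

Flow assignment:
  0 → 1: 15/15
  0 → 3: 6/9
  0 → 4: 9/9
  1 → 4: 15/19
  3 → 4: 6/6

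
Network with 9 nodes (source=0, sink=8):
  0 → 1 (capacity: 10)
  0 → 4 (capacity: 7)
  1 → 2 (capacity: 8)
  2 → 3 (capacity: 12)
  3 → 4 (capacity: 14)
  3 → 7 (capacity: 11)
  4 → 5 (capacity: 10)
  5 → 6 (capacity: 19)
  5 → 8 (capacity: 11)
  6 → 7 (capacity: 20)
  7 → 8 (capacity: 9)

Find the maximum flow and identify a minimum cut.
Max flow = 15, Min cut edges: (0,4), (1,2)

Maximum flow: 15
Minimum cut: (0,4), (1,2)
Partition: S = [0, 1], T = [2, 3, 4, 5, 6, 7, 8]

Max-flow min-cut theorem verified: both equal 15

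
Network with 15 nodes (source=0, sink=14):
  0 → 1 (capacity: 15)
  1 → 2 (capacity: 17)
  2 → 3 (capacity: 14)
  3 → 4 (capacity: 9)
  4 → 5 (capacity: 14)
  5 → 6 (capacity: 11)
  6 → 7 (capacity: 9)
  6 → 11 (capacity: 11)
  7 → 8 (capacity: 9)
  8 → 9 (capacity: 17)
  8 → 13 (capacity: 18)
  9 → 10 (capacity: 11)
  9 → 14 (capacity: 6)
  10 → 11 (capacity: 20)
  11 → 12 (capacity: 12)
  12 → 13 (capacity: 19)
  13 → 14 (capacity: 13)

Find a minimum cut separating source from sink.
Min cut value = 9, edges: (3,4)

Min cut value: 9
Partition: S = [0, 1, 2, 3], T = [4, 5, 6, 7, 8, 9, 10, 11, 12, 13, 14]
Cut edges: (3,4)

By max-flow min-cut theorem, max flow = min cut = 9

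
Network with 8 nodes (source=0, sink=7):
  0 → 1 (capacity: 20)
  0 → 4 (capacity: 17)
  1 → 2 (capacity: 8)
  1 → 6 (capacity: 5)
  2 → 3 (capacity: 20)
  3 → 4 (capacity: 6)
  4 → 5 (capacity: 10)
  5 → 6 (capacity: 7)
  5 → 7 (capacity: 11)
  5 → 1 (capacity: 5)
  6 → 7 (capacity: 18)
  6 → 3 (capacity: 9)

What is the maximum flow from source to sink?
Maximum flow = 15

Max flow: 15

Flow assignment:
  0 → 1: 11/20
  0 → 4: 4/17
  1 → 2: 6/8
  1 → 6: 5/5
  2 → 3: 6/20
  3 → 4: 6/6
  4 → 5: 10/10
  5 → 7: 10/11
  6 → 7: 5/18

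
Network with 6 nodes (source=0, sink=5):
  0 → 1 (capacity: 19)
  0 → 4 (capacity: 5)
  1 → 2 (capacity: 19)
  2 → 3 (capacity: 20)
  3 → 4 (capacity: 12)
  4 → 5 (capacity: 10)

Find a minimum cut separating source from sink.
Min cut value = 10, edges: (4,5)

Min cut value: 10
Partition: S = [0, 1, 2, 3, 4], T = [5]
Cut edges: (4,5)

By max-flow min-cut theorem, max flow = min cut = 10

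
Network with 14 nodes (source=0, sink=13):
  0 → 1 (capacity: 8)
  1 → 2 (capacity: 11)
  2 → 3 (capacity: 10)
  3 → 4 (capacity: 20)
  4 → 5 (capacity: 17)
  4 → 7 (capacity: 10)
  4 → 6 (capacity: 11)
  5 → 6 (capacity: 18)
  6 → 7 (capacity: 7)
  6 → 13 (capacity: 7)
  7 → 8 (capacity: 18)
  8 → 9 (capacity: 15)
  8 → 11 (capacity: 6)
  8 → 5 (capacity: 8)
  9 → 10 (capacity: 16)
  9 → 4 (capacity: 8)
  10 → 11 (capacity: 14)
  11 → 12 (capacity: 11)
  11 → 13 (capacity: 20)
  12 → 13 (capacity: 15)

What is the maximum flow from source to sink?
Maximum flow = 8

Max flow: 8

Flow assignment:
  0 → 1: 8/8
  1 → 2: 8/11
  2 → 3: 8/10
  3 → 4: 8/20
  4 → 7: 1/10
  4 → 6: 7/11
  6 → 13: 7/7
  7 → 8: 1/18
  8 → 11: 1/6
  11 → 13: 1/20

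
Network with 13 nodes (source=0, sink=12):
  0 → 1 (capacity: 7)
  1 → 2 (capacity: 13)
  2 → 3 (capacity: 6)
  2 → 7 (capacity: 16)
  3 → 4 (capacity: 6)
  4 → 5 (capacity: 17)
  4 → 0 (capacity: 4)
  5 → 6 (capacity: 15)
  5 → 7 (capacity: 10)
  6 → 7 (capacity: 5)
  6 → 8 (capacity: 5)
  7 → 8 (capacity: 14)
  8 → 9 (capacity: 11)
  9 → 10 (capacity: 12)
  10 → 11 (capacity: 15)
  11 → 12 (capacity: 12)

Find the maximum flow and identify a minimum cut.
Max flow = 7, Min cut edges: (0,1)

Maximum flow: 7
Minimum cut: (0,1)
Partition: S = [0], T = [1, 2, 3, 4, 5, 6, 7, 8, 9, 10, 11, 12]

Max-flow min-cut theorem verified: both equal 7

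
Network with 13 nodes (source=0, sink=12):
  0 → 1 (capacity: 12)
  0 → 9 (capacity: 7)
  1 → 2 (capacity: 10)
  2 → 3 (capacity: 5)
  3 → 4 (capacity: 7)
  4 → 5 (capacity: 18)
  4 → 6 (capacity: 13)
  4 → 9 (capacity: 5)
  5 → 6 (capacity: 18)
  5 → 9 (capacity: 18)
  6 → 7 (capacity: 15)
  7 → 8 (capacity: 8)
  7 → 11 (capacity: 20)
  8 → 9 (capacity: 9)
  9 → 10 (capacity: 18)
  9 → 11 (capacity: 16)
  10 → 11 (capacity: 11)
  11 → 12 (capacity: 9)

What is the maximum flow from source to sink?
Maximum flow = 9

Max flow: 9

Flow assignment:
  0 → 1: 5/12
  0 → 9: 4/7
  1 → 2: 5/10
  2 → 3: 5/5
  3 → 4: 5/7
  4 → 9: 5/5
  9 → 11: 9/16
  11 → 12: 9/9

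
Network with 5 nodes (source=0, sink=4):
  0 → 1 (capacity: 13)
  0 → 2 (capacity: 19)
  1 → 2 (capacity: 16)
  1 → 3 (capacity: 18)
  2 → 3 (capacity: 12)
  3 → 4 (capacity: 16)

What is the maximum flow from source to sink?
Maximum flow = 16

Max flow: 16

Flow assignment:
  0 → 1: 4/13
  0 → 2: 12/19
  1 → 3: 4/18
  2 → 3: 12/12
  3 → 4: 16/16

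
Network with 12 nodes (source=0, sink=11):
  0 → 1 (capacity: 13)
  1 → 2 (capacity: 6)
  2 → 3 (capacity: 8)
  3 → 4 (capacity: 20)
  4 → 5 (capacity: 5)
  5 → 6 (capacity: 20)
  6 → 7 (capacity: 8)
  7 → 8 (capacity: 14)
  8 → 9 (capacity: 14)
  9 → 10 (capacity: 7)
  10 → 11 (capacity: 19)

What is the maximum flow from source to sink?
Maximum flow = 5

Max flow: 5

Flow assignment:
  0 → 1: 5/13
  1 → 2: 5/6
  2 → 3: 5/8
  3 → 4: 5/20
  4 → 5: 5/5
  5 → 6: 5/20
  6 → 7: 5/8
  7 → 8: 5/14
  8 → 9: 5/14
  9 → 10: 5/7
  10 → 11: 5/19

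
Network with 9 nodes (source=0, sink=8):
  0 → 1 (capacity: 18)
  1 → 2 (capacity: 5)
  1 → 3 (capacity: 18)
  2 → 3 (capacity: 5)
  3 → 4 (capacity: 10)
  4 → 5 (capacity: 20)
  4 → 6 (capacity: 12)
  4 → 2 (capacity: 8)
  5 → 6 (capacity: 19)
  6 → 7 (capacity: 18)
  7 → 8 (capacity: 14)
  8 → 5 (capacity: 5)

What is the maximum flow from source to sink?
Maximum flow = 10

Max flow: 10

Flow assignment:
  0 → 1: 10/18
  1 → 3: 10/18
  3 → 4: 10/10
  4 → 6: 10/12
  6 → 7: 10/18
  7 → 8: 10/14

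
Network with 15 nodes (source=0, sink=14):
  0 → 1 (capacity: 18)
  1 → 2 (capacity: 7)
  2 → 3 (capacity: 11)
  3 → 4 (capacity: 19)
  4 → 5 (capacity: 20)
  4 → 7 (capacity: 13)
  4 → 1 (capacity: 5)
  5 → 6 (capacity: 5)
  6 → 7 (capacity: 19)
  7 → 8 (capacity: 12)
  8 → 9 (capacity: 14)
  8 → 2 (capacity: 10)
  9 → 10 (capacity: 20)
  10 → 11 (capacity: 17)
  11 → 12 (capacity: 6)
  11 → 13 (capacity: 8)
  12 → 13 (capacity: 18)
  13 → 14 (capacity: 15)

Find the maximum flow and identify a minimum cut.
Max flow = 7, Min cut edges: (1,2)

Maximum flow: 7
Minimum cut: (1,2)
Partition: S = [0, 1], T = [2, 3, 4, 5, 6, 7, 8, 9, 10, 11, 12, 13, 14]

Max-flow min-cut theorem verified: both equal 7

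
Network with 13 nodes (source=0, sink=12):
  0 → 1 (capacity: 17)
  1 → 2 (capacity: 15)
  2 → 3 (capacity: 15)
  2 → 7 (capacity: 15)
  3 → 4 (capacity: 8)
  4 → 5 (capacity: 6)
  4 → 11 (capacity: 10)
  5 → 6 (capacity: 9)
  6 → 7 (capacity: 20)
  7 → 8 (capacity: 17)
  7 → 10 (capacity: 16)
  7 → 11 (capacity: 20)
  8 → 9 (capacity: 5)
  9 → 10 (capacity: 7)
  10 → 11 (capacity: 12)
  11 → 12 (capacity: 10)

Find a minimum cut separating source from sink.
Min cut value = 10, edges: (11,12)

Min cut value: 10
Partition: S = [0, 1, 2, 3, 4, 5, 6, 7, 8, 9, 10, 11], T = [12]
Cut edges: (11,12)

By max-flow min-cut theorem, max flow = min cut = 10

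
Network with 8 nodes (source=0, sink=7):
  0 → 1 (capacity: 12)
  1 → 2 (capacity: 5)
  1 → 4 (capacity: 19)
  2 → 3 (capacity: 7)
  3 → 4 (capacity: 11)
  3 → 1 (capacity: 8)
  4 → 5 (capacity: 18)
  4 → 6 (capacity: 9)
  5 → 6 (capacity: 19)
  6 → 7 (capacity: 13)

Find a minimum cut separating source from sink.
Min cut value = 12, edges: (0,1)

Min cut value: 12
Partition: S = [0], T = [1, 2, 3, 4, 5, 6, 7]
Cut edges: (0,1)

By max-flow min-cut theorem, max flow = min cut = 12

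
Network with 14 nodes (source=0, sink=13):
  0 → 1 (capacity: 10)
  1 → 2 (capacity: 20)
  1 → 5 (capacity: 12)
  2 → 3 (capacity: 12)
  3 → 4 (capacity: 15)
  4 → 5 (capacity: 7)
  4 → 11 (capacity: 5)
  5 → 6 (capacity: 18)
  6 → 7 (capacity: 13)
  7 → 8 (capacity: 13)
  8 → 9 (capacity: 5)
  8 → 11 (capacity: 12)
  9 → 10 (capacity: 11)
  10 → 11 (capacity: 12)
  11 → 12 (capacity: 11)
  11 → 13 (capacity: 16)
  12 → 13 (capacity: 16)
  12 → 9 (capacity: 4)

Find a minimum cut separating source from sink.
Min cut value = 10, edges: (0,1)

Min cut value: 10
Partition: S = [0], T = [1, 2, 3, 4, 5, 6, 7, 8, 9, 10, 11, 12, 13]
Cut edges: (0,1)

By max-flow min-cut theorem, max flow = min cut = 10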